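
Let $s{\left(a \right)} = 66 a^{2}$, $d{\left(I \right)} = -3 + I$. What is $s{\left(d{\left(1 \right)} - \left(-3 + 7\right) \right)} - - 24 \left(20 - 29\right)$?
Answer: $2160$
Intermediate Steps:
$s{\left(d{\left(1 \right)} - \left(-3 + 7\right) \right)} - - 24 \left(20 - 29\right) = 66 \left(\left(-3 + 1\right) - \left(-3 + 7\right)\right)^{2} - - 24 \left(20 - 29\right) = 66 \left(-2 - 4\right)^{2} - \left(-24\right) \left(-9\right) = 66 \left(-2 - 4\right)^{2} - 216 = 66 \left(-6\right)^{2} - 216 = 66 \cdot 36 - 216 = 2376 - 216 = 2160$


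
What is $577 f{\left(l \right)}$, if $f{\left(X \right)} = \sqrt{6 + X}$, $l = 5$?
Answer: $577 \sqrt{11} \approx 1913.7$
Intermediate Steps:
$577 f{\left(l \right)} = 577 \sqrt{6 + 5} = 577 \sqrt{11}$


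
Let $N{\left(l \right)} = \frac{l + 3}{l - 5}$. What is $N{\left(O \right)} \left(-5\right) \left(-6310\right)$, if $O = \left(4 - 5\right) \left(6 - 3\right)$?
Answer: $0$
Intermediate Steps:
$O = -3$ ($O = \left(4 - 5\right) 3 = \left(-1\right) 3 = -3$)
$N{\left(l \right)} = \frac{3 + l}{-5 + l}$
$N{\left(O \right)} \left(-5\right) \left(-6310\right) = \frac{3 - 3}{-5 - 3} \left(-5\right) \left(-6310\right) = \frac{1}{-8} \cdot 0 \left(-5\right) \left(-6310\right) = \left(- \frac{1}{8}\right) 0 \left(-5\right) \left(-6310\right) = 0 \left(-5\right) \left(-6310\right) = 0 \left(-6310\right) = 0$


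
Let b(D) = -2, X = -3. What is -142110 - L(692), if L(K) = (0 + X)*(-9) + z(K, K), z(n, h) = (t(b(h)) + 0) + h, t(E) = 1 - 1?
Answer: -142829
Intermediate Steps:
t(E) = 0
z(n, h) = h (z(n, h) = (0 + 0) + h = 0 + h = h)
L(K) = 27 + K (L(K) = (0 - 3)*(-9) + K = -3*(-9) + K = 27 + K)
-142110 - L(692) = -142110 - (27 + 692) = -142110 - 1*719 = -142110 - 719 = -142829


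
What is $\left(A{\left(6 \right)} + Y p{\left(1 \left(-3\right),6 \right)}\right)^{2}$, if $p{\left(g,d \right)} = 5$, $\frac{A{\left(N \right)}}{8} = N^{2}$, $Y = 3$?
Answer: $91809$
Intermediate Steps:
$A{\left(N \right)} = 8 N^{2}$
$\left(A{\left(6 \right)} + Y p{\left(1 \left(-3\right),6 \right)}\right)^{2} = \left(8 \cdot 6^{2} + 3 \cdot 5\right)^{2} = \left(8 \cdot 36 + 15\right)^{2} = \left(288 + 15\right)^{2} = 303^{2} = 91809$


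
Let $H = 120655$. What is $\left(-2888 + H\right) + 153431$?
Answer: $271198$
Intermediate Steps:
$\left(-2888 + H\right) + 153431 = \left(-2888 + 120655\right) + 153431 = 117767 + 153431 = 271198$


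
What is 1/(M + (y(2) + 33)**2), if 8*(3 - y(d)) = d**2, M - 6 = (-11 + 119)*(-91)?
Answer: -4/34247 ≈ -0.00011680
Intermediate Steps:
M = -9822 (M = 6 + (-11 + 119)*(-91) = 6 + 108*(-91) = 6 - 9828 = -9822)
y(d) = 3 - d**2/8
1/(M + (y(2) + 33)**2) = 1/(-9822 + ((3 - 1/8*2**2) + 33)**2) = 1/(-9822 + ((3 - 1/8*4) + 33)**2) = 1/(-9822 + ((3 - 1/2) + 33)**2) = 1/(-9822 + (5/2 + 33)**2) = 1/(-9822 + (71/2)**2) = 1/(-9822 + 5041/4) = 1/(-34247/4) = -4/34247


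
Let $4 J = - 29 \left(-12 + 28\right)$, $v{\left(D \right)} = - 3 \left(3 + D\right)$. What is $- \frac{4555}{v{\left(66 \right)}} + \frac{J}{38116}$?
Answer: $\frac{43398592}{1972503} \approx 22.002$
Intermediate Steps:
$v{\left(D \right)} = -9 - 3 D$
$J = -116$ ($J = \frac{\left(-29\right) \left(-12 + 28\right)}{4} = \frac{\left(-29\right) 16}{4} = \frac{1}{4} \left(-464\right) = -116$)
$- \frac{4555}{v{\left(66 \right)}} + \frac{J}{38116} = - \frac{4555}{-9 - 198} - \frac{116}{38116} = - \frac{4555}{-9 - 198} - \frac{29}{9529} = - \frac{4555}{-207} - \frac{29}{9529} = \left(-4555\right) \left(- \frac{1}{207}\right) - \frac{29}{9529} = \frac{4555}{207} - \frac{29}{9529} = \frac{43398592}{1972503}$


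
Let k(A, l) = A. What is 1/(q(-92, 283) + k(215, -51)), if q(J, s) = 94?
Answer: 1/309 ≈ 0.0032362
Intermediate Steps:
1/(q(-92, 283) + k(215, -51)) = 1/(94 + 215) = 1/309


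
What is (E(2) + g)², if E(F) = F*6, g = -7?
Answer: 25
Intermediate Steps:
E(F) = 6*F
(E(2) + g)² = (6*2 - 7)² = (12 - 7)² = 5² = 25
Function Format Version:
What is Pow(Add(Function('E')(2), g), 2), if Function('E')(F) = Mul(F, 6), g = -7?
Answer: 25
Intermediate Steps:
Function('E')(F) = Mul(6, F)
Pow(Add(Function('E')(2), g), 2) = Pow(Add(Mul(6, 2), -7), 2) = Pow(Add(12, -7), 2) = Pow(5, 2) = 25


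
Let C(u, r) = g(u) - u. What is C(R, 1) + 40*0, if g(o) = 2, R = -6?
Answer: 8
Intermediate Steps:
C(u, r) = 2 - u
C(R, 1) + 40*0 = (2 - 1*(-6)) + 40*0 = (2 + 6) + 0 = 8 + 0 = 8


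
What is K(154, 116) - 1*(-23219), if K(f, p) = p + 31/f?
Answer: 3593621/154 ≈ 23335.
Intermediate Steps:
K(154, 116) - 1*(-23219) = (116 + 31/154) - 1*(-23219) = (116 + 31*(1/154)) + 23219 = (116 + 31/154) + 23219 = 17895/154 + 23219 = 3593621/154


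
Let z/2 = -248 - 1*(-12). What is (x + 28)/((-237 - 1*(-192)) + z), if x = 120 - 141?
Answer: -7/517 ≈ -0.013540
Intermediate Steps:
x = -21
z = -472 (z = 2*(-248 - 1*(-12)) = 2*(-248 + 12) = 2*(-236) = -472)
(x + 28)/((-237 - 1*(-192)) + z) = (-21 + 28)/((-237 - 1*(-192)) - 472) = 7/((-237 + 192) - 472) = 7/(-45 - 472) = 7/(-517) = 7*(-1/517) = -7/517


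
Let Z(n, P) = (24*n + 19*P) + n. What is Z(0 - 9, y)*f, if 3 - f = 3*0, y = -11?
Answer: -1302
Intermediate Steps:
Z(n, P) = 19*P + 25*n (Z(n, P) = (19*P + 24*n) + n = 19*P + 25*n)
f = 3 (f = 3 - 3*0 = 3 - 1*0 = 3 + 0 = 3)
Z(0 - 9, y)*f = (19*(-11) + 25*(0 - 9))*3 = (-209 + 25*(-9))*3 = (-209 - 225)*3 = -434*3 = -1302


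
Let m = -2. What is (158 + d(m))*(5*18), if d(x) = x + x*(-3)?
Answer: 14580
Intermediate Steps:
d(x) = -2*x (d(x) = x - 3*x = -2*x)
(158 + d(m))*(5*18) = (158 - 2*(-2))*(5*18) = (158 + 4)*90 = 162*90 = 14580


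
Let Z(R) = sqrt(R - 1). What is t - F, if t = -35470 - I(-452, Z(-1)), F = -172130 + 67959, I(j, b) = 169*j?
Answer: 145089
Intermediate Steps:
Z(R) = sqrt(-1 + R)
F = -104171
t = 40918 (t = -35470 - 169*(-452) = -35470 - 1*(-76388) = -35470 + 76388 = 40918)
t - F = 40918 - 1*(-104171) = 40918 + 104171 = 145089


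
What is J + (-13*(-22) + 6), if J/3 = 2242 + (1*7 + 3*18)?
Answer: 7201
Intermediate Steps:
J = 6909 (J = 3*(2242 + (1*7 + 3*18)) = 3*(2242 + (7 + 54)) = 3*(2242 + 61) = 3*2303 = 6909)
J + (-13*(-22) + 6) = 6909 + (-13*(-22) + 6) = 6909 + (286 + 6) = 6909 + 292 = 7201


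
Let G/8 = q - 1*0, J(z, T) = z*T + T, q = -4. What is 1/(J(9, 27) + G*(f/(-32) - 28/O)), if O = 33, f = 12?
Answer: 33/10202 ≈ 0.0032347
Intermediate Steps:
J(z, T) = T + T*z (J(z, T) = T*z + T = T + T*z)
G = -32 (G = 8*(-4 - 1*0) = 8*(-4 + 0) = 8*(-4) = -32)
1/(J(9, 27) + G*(f/(-32) - 28/O)) = 1/(27*(1 + 9) - 32*(12/(-32) - 28/33)) = 1/(27*10 - 32*(12*(-1/32) - 28*1/33)) = 1/(270 - 32*(-3/8 - 28/33)) = 1/(270 - 32*(-323/264)) = 1/(270 + 1292/33) = 1/(10202/33) = 33/10202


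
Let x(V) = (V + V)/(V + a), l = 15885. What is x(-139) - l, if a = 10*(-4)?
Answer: -2843137/179 ≈ -15883.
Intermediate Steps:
a = -40
x(V) = 2*V/(-40 + V) (x(V) = (V + V)/(V - 40) = (2*V)/(-40 + V) = 2*V/(-40 + V))
x(-139) - l = 2*(-139)/(-40 - 139) - 1*15885 = 2*(-139)/(-179) - 15885 = 2*(-139)*(-1/179) - 15885 = 278/179 - 15885 = -2843137/179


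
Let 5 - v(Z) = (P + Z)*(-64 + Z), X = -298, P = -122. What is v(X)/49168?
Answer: -152035/49168 ≈ -3.0922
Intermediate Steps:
v(Z) = 5 - (-122 + Z)*(-64 + Z)
v(X)/49168 = (-7803 - 1*(-298)² + 186*(-298))/49168 = (-7803 - 1*88804 - 55428)*(1/49168) = (-7803 - 88804 - 55428)*(1/49168) = -152035*1/49168 = -152035/49168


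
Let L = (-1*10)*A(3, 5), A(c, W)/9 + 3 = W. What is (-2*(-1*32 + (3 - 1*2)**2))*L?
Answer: -11160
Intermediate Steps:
A(c, W) = -27 + 9*W
L = -180 (L = (-1*10)*(-27 + 9*5) = -10*(-27 + 45) = -10*18 = -180)
(-2*(-1*32 + (3 - 1*2)**2))*L = -2*(-1*32 + (3 - 1*2)**2)*(-180) = -2*(-32 + (3 - 2)**2)*(-180) = -2*(-32 + 1**2)*(-180) = -2*(-32 + 1)*(-180) = -2*(-31)*(-180) = 62*(-180) = -11160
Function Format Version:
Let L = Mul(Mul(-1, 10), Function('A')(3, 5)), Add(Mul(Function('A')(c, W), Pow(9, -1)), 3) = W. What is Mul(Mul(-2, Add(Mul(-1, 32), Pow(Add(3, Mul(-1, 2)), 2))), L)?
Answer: -11160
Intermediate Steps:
Function('A')(c, W) = Add(-27, Mul(9, W))
L = -180 (L = Mul(Mul(-1, 10), Add(-27, Mul(9, 5))) = Mul(-10, Add(-27, 45)) = Mul(-10, 18) = -180)
Mul(Mul(-2, Add(Mul(-1, 32), Pow(Add(3, Mul(-1, 2)), 2))), L) = Mul(Mul(-2, Add(Mul(-1, 32), Pow(Add(3, Mul(-1, 2)), 2))), -180) = Mul(Mul(-2, Add(-32, Pow(Add(3, -2), 2))), -180) = Mul(Mul(-2, Add(-32, Pow(1, 2))), -180) = Mul(Mul(-2, Add(-32, 1)), -180) = Mul(Mul(-2, -31), -180) = Mul(62, -180) = -11160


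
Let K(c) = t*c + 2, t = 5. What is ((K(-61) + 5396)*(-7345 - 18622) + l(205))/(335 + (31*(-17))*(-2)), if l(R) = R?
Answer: -44083242/463 ≈ -95212.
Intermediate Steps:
K(c) = 2 + 5*c (K(c) = 5*c + 2 = 2 + 5*c)
((K(-61) + 5396)*(-7345 - 18622) + l(205))/(335 + (31*(-17))*(-2)) = (((2 + 5*(-61)) + 5396)*(-7345 - 18622) + 205)/(335 + (31*(-17))*(-2)) = (((2 - 305) + 5396)*(-25967) + 205)/(335 - 527*(-2)) = ((-303 + 5396)*(-25967) + 205)/(335 + 1054) = (5093*(-25967) + 205)/1389 = (-132249931 + 205)*(1/1389) = -132249726*1/1389 = -44083242/463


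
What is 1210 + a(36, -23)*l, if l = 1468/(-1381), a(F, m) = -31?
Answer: 1716518/1381 ≈ 1243.0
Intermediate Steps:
l = -1468/1381 (l = 1468*(-1/1381) = -1468/1381 ≈ -1.0630)
1210 + a(36, -23)*l = 1210 - 31*(-1468/1381) = 1210 + 45508/1381 = 1716518/1381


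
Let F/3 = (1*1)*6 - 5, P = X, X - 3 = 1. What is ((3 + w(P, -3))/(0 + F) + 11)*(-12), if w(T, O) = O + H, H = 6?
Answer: -156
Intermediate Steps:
X = 4 (X = 3 + 1 = 4)
P = 4
F = 3 (F = 3*((1*1)*6 - 5) = 3*(1*6 - 5) = 3*(6 - 5) = 3*1 = 3)
w(T, O) = 6 + O (w(T, O) = O + 6 = 6 + O)
((3 + w(P, -3))/(0 + F) + 11)*(-12) = ((3 + (6 - 3))/(0 + 3) + 11)*(-12) = ((3 + 3)/3 + 11)*(-12) = (6*(1/3) + 11)*(-12) = (2 + 11)*(-12) = 13*(-12) = -156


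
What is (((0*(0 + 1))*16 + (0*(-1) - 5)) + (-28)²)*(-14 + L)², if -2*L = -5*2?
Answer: 63099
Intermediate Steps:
L = 5 (L = -(-5)*2/2 = -½*(-10) = 5)
(((0*(0 + 1))*16 + (0*(-1) - 5)) + (-28)²)*(-14 + L)² = (((0*(0 + 1))*16 + (0*(-1) - 5)) + (-28)²)*(-14 + 5)² = (((0*1)*16 + (0 - 5)) + 784)*(-9)² = ((0*16 - 5) + 784)*81 = ((0 - 5) + 784)*81 = (-5 + 784)*81 = 779*81 = 63099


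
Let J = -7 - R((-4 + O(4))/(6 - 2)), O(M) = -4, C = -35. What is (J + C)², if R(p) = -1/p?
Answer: 7225/4 ≈ 1806.3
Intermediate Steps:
J = -15/2 (J = -7 - (-1)/((-4 - 4)/(6 - 2)) = -7 - (-1)/((-8/4)) = -7 - (-1)/((-8*¼)) = -7 - (-1)/(-2) = -7 - (-1)*(-1)/2 = -7 - 1*½ = -7 - ½ = -15/2 ≈ -7.5000)
(J + C)² = (-15/2 - 35)² = (-85/2)² = 7225/4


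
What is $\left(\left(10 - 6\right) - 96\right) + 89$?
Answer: $-3$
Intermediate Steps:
$\left(\left(10 - 6\right) - 96\right) + 89 = \left(4 - 96\right) + 89 = -92 + 89 = -3$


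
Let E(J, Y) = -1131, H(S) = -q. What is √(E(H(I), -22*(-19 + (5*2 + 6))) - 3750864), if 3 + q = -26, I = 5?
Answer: I*√3751995 ≈ 1937.0*I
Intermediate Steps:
q = -29 (q = -3 - 26 = -29)
H(S) = 29 (H(S) = -1*(-29) = 29)
√(E(H(I), -22*(-19 + (5*2 + 6))) - 3750864) = √(-1131 - 3750864) = √(-3751995) = I*√3751995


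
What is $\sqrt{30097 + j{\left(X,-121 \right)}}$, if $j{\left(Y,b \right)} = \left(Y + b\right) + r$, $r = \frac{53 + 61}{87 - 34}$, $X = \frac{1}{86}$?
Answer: $\frac{\sqrt{622807239470}}{4558} \approx 173.14$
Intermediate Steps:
$X = \frac{1}{86} \approx 0.011628$
$r = \frac{114}{53} \approx 2.1509$
$j{\left(Y,b \right)} = \frac{114}{53} + Y + b$ ($j{\left(Y,b \right)} = \left(Y + b\right) + \frac{114}{53} = \frac{114}{53} + Y + b$)
$\sqrt{30097 + j{\left(X,-121 \right)}} = \sqrt{30097 + \left(\frac{114}{53} + \frac{1}{86} - 121\right)} = \sqrt{30097 - \frac{541661}{4558}} = \sqrt{\frac{136640465}{4558}} = \frac{\sqrt{622807239470}}{4558}$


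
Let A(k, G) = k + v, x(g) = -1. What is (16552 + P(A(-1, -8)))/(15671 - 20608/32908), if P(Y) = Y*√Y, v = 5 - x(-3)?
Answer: 136173304/128920165 + 8227*√5/25784033 ≈ 1.0570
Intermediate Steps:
v = 6 (v = 5 - 1*(-1) = 5 + 1 = 6)
A(k, G) = 6 + k (A(k, G) = k + 6 = 6 + k)
P(Y) = Y^(3/2)
(16552 + P(A(-1, -8)))/(15671 - 20608/32908) = (16552 + (6 - 1)^(3/2))/(15671 - 20608/32908) = (16552 + 5^(3/2))/(15671 - 20608*1/32908) = (16552 + 5*√5)/(15671 - 5152/8227) = (16552 + 5*√5)/(128920165/8227) = (16552 + 5*√5)*(8227/128920165) = 136173304/128920165 + 8227*√5/25784033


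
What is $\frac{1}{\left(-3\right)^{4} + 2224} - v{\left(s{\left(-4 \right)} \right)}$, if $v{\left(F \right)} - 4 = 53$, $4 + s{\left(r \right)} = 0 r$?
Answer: $- \frac{131384}{2305} \approx -57.0$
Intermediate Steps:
$s{\left(r \right)} = -4$ ($s{\left(r \right)} = -4 + 0 r = -4 + 0 = -4$)
$v{\left(F \right)} = 57$ ($v{\left(F \right)} = 4 + 53 = 57$)
$\frac{1}{\left(-3\right)^{4} + 2224} - v{\left(s{\left(-4 \right)} \right)} = \frac{1}{\left(-3\right)^{4} + 2224} - 57 = \frac{1}{81 + 2224} - 57 = \frac{1}{2305} - 57 = - \frac{131384}{2305}$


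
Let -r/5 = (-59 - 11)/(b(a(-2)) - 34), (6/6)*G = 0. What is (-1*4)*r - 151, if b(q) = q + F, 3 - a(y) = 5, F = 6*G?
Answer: -1009/9 ≈ -112.11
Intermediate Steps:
G = 0
F = 0 (F = 6*0 = 0)
a(y) = -2 (a(y) = 3 - 1*5 = 3 - 5 = -2)
b(q) = q (b(q) = q + 0 = q)
r = -175/18 (r = -5*(-59 - 11)/(-2 - 34) = -(-350)/(-36) = -(-350)*(-1)/36 = -5*35/18 = -175/18 ≈ -9.7222)
(-1*4)*r - 151 = -1*4*(-175/18) - 151 = -4*(-175/18) - 151 = 350/9 - 151 = -1009/9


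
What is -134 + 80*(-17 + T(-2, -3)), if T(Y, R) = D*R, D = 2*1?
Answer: -1974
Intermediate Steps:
D = 2
T(Y, R) = 2*R
-134 + 80*(-17 + T(-2, -3)) = -134 + 80*(-17 + 2*(-3)) = -134 + 80*(-17 - 6) = -134 + 80*(-23) = -134 - 1840 = -1974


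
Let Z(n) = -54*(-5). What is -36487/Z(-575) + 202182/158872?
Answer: -1435543381/10723860 ≈ -133.86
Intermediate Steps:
Z(n) = 270
-36487/Z(-575) + 202182/158872 = -36487/270 + 202182/158872 = -36487*1/270 + 202182*(1/158872) = -36487/270 + 101091/79436 = -1435543381/10723860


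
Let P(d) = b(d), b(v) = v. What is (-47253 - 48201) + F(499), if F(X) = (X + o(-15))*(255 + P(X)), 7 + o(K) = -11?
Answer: 267220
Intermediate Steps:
P(d) = d
o(K) = -18 (o(K) = -7 - 11 = -18)
F(X) = (-18 + X)*(255 + X) (F(X) = (X - 18)*(255 + X) = (-18 + X)*(255 + X))
(-47253 - 48201) + F(499) = (-47253 - 48201) + (-4590 + 499² + 237*499) = -95454 + (-4590 + 249001 + 118263) = -95454 + 362674 = 267220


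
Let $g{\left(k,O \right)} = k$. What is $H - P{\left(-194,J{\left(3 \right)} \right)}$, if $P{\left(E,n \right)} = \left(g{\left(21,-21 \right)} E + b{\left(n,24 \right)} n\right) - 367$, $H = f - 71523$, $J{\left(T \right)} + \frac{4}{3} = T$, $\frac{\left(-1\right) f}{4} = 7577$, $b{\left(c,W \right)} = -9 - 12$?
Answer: $-97355$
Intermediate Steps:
$b{\left(c,W \right)} = -21$ ($b{\left(c,W \right)} = -9 - 12 = -21$)
$f = -30308$ ($f = \left(-4\right) 7577 = -30308$)
$J{\left(T \right)} = - \frac{4}{3} + T$
$H = -101831$ ($H = -30308 - 71523 = -101831$)
$P{\left(E,n \right)} = -367 - 21 n + 21 E$ ($P{\left(E,n \right)} = \left(21 E - 21 n\right) - 367 = \left(- 21 n + 21 E\right) - 367 = -367 - 21 n + 21 E$)
$H - P{\left(-194,J{\left(3 \right)} \right)} = -101831 - \left(-367 - 21 \left(- \frac{4}{3} + 3\right) + 21 \left(-194\right)\right) = -101831 - \left(-367 - 35 - 4074\right) = -101831 - -4476 = -101831 + 4476 = -97355$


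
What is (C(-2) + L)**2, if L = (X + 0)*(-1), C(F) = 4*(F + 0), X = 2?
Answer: 100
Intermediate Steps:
C(F) = 4*F
L = -2 (L = (2 + 0)*(-1) = 2*(-1) = -2)
(C(-2) + L)**2 = (4*(-2) - 2)**2 = (-8 - 2)**2 = (-10)**2 = 100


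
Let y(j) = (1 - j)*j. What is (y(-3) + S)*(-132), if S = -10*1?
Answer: 2904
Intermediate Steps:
S = -10
y(j) = j*(1 - j)
(y(-3) + S)*(-132) = (-3*(1 - 1*(-3)) - 10)*(-132) = (-3*(1 + 3) - 10)*(-132) = (-3*4 - 10)*(-132) = (-12 - 10)*(-132) = -22*(-132) = 2904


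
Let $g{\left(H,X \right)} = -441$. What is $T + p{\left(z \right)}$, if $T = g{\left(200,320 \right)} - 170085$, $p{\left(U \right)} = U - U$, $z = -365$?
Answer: $-170526$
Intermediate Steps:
$p{\left(U \right)} = 0$
$T = -170526$ ($T = -441 - 170085 = -170526$)
$T + p{\left(z \right)} = -170526 + 0 = -170526$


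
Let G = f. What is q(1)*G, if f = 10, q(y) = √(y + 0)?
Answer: 10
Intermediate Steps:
q(y) = √y
G = 10
q(1)*G = √1*10 = 1*10 = 10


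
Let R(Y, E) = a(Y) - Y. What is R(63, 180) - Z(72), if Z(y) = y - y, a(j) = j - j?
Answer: -63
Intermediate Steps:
a(j) = 0
Z(y) = 0
R(Y, E) = -Y (R(Y, E) = 0 - Y = -Y)
R(63, 180) - Z(72) = -1*63 - 1*0 = -63 + 0 = -63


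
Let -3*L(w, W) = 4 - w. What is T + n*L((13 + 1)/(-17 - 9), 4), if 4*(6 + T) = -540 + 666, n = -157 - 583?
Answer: 89309/78 ≈ 1145.0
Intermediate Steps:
L(w, W) = -4/3 + w/3 (L(w, W) = -(4 - w)/3 = -4/3 + w/3)
n = -740
T = 51/2 (T = -6 + (-540 + 666)/4 = -6 + (¼)*126 = -6 + 63/2 = 51/2 ≈ 25.500)
T + n*L((13 + 1)/(-17 - 9), 4) = 51/2 - 740*(-4/3 + ((13 + 1)/(-17 - 9))/3) = 51/2 - 740*(-4/3 + (14/(-26))/3) = 51/2 - 740*(-4/3 + (14*(-1/26))/3) = 51/2 - 740*(-4/3 + (⅓)*(-7/13)) = 51/2 - 740*(-4/3 - 7/39) = 51/2 - 740*(-59/39) = 51/2 + 43660/39 = 89309/78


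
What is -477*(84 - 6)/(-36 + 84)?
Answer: -6201/8 ≈ -775.13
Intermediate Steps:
-477*(84 - 6)/(-36 + 84) = -37206/48 = -477*13/8 = -6201/8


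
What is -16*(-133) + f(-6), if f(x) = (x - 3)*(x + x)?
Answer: 2236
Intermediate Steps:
f(x) = 2*x*(-3 + x) (f(x) = (-3 + x)*(2*x) = 2*x*(-3 + x))
-16*(-133) + f(-6) = -16*(-133) + 2*(-6)*(-3 - 6) = 2128 + 2*(-6)*(-9) = 2128 + 108 = 2236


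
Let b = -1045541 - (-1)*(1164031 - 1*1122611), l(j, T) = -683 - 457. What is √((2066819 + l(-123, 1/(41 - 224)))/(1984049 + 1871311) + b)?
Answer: I*√14575240711396965/120480 ≈ 1002.1*I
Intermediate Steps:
l(j, T) = -1140
b = -1004121 (b = -1045541 - (-1)*(1164031 - 1122611) = -1045541 - (-1)*41420 = -1045541 - 1*(-41420) = -1045541 + 41420 = -1004121)
√((2066819 + l(-123, 1/(41 - 224)))/(1984049 + 1871311) + b) = √((2066819 - 1140)/(1984049 + 1871311) - 1004121) = √(2065679/3855360 - 1004121) = √(-3871245872881/3855360) = I*√14575240711396965/120480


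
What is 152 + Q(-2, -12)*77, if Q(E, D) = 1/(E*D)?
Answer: 3725/24 ≈ 155.21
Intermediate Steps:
Q(E, D) = 1/(D*E)
152 + Q(-2, -12)*77 = 152 + (1/(-12*(-2)))*77 = 152 - 1/12*(-½)*77 = 152 + (1/24)*77 = 152 + 77/24 = 3725/24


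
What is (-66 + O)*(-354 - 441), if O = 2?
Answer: 50880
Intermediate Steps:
(-66 + O)*(-354 - 441) = (-66 + 2)*(-354 - 441) = -64*(-795) = 50880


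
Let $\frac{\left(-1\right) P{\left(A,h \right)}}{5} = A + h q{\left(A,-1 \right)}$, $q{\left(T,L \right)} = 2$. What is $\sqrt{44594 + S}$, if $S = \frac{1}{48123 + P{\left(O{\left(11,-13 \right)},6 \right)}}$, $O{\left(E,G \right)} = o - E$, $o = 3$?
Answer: $\frac{\sqrt{103185994617849}}{48103} \approx 211.17$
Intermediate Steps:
$O{\left(E,G \right)} = 3 - E$
$P{\left(A,h \right)} = - 10 h - 5 A$ ($P{\left(A,h \right)} = - 5 \left(A + h 2\right) = - 5 \left(A + 2 h\right) = - 10 h - 5 A$)
$S = \frac{1}{48103}$ ($S = \frac{1}{48123 - \left(60 + 5 \left(3 - 11\right)\right)} = \frac{1}{48123 - 20} = \frac{1}{48103} \approx 2.0789 \cdot 10^{-5}$)
$\sqrt{44594 + S} = \sqrt{44594 + \frac{1}{48103}} = \sqrt{\frac{2145105183}{48103}} = \frac{\sqrt{103185994617849}}{48103}$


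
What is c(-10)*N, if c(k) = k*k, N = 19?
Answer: 1900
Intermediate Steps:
c(k) = k²
c(-10)*N = (-10)²*19 = 100*19 = 1900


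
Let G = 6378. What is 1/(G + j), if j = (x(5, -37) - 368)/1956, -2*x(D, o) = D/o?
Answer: 144744/923150005 ≈ 0.00015679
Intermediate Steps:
x(D, o) = -D/(2*o)
j = -27227/144744 (j = (-1/2*5/(-37) - 368)/1956 = (-1/2*5*(-1/37) - 368)*(1/1956) = (5/74 - 368)*(1/1956) = -27227/74*1/1956 = -27227/144744 ≈ -0.18810)
1/(G + j) = 1/(6378 - 27227/144744) = 1/(923150005/144744) = 144744/923150005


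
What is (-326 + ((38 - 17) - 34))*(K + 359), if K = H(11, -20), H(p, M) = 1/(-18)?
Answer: -730093/6 ≈ -1.2168e+5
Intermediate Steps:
H(p, M) = -1/18
K = -1/18 ≈ -0.055556
(-326 + ((38 - 17) - 34))*(K + 359) = (-326 + ((38 - 17) - 34))*(-1/18 + 359) = (-326 + (21 - 34))*(6461/18) = (-326 - 13)*(6461/18) = -339*6461/18 = -730093/6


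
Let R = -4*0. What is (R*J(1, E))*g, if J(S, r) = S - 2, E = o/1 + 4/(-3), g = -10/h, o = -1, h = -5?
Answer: 0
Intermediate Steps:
g = 2 (g = -10/(-5) = -10*(-⅕) = 2)
E = -7/3 (E = -1/1 + 4/(-3) = -1*1 + 4*(-⅓) = -1 - 4/3 = -7/3 ≈ -2.3333)
J(S, r) = -2 + S
R = 0
(R*J(1, E))*g = (0*(-2 + 1))*2 = (0*(-1))*2 = 0*2 = 0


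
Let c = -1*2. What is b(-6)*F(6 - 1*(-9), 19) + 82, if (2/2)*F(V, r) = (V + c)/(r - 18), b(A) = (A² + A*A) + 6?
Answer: 1096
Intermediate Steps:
b(A) = 6 + 2*A² (b(A) = (A² + A²) + 6 = 2*A² + 6 = 6 + 2*A²)
c = -2
F(V, r) = (-2 + V)/(-18 + r) (F(V, r) = (V - 2)/(r - 18) = (-2 + V)/(-18 + r))
b(-6)*F(6 - 1*(-9), 19) + 82 = (6 + 2*(-6)²)*((-2 + (6 - 1*(-9)))/(-18 + 19)) + 82 = (6 + 2*36)*((-2 + (6 + 9))/1) + 82 = (6 + 72)*(1*(-2 + 15)) + 82 = 78*(1*13) + 82 = 78*13 + 82 = 1014 + 82 = 1096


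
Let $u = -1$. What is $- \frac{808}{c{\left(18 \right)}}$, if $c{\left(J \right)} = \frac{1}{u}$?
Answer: $808$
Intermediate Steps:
$c{\left(J \right)} = -1$ ($c{\left(J \right)} = \frac{1}{-1} = -1$)
$- \frac{808}{c{\left(18 \right)}} = - \frac{808}{-1} = \left(-808\right) \left(-1\right) = 808$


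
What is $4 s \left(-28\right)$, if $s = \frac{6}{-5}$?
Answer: $\frac{672}{5} \approx 134.4$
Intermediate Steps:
$s = - \frac{6}{5}$ ($s = 6 \left(- \frac{1}{5}\right) = - \frac{6}{5} \approx -1.2$)
$4 s \left(-28\right) = 4 \left(- \frac{6}{5}\right) \left(-28\right) = \left(- \frac{24}{5}\right) \left(-28\right) = \frac{672}{5}$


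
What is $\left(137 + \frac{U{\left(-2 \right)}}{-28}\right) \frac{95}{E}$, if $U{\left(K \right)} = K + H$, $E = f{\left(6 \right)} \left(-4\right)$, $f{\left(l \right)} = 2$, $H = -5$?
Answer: $- \frac{52155}{32} \approx -1629.8$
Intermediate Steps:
$E = -8$ ($E = 2 \left(-4\right) = -8$)
$U{\left(K \right)} = -5 + K$ ($U{\left(K \right)} = K - 5 = -5 + K$)
$\left(137 + \frac{U{\left(-2 \right)}}{-28}\right) \frac{95}{E} = \left(137 + \frac{-5 - 2}{-28}\right) \frac{95}{-8} = \left(137 - - \frac{1}{4}\right) 95 \left(- \frac{1}{8}\right) = \left(137 + \frac{1}{4}\right) \left(- \frac{95}{8}\right) = \frac{549}{4} \left(- \frac{95}{8}\right) = - \frac{52155}{32}$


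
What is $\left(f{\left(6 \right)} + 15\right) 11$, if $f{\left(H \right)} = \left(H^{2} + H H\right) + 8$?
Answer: $1045$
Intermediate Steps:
$f{\left(H \right)} = 8 + 2 H^{2}$ ($f{\left(H \right)} = \left(H^{2} + H^{2}\right) + 8 = 2 H^{2} + 8 = 8 + 2 H^{2}$)
$\left(f{\left(6 \right)} + 15\right) 11 = \left(\left(8 + 2 \cdot 6^{2}\right) + 15\right) 11 = \left(\left(8 + 2 \cdot 36\right) + 15\right) 11 = \left(\left(8 + 72\right) + 15\right) 11 = \left(80 + 15\right) 11 = 95 \cdot 11 = 1045$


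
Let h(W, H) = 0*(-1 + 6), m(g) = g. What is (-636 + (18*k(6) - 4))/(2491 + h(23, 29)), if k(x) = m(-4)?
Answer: -712/2491 ≈ -0.28583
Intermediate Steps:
k(x) = -4
h(W, H) = 0 (h(W, H) = 0*5 = 0)
(-636 + (18*k(6) - 4))/(2491 + h(23, 29)) = (-636 + (18*(-4) - 4))/(2491 + 0) = (-636 + (-72 - 4))/2491 = (-636 - 76)*(1/2491) = -712*1/2491 = -712/2491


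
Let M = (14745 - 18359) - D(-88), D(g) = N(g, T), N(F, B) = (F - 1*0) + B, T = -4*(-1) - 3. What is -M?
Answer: 3527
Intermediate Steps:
T = 1 (T = 4 - 3 = 1)
N(F, B) = B + F (N(F, B) = (F + 0) + B = F + B = B + F)
D(g) = 1 + g
M = -3527 (M = (14745 - 18359) - (1 - 88) = -3614 - 1*(-87) = -3614 + 87 = -3527)
-M = -1*(-3527) = 3527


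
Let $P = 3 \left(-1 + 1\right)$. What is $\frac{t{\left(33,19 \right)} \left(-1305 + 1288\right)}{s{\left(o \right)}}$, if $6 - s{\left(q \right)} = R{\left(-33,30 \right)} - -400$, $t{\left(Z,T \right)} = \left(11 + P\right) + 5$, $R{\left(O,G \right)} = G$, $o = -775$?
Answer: $\frac{34}{53} \approx 0.64151$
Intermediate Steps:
$P = 0$ ($P = 3 \cdot 0 = 0$)
$t{\left(Z,T \right)} = 16$ ($t{\left(Z,T \right)} = \left(11 + 0\right) + 5 = 11 + 5 = 16$)
$s{\left(q \right)} = -424$ ($s{\left(q \right)} = 6 - \left(30 - -400\right) = 6 - \left(30 + 400\right) = 6 - 430 = -424$)
$\frac{t{\left(33,19 \right)} \left(-1305 + 1288\right)}{s{\left(o \right)}} = \frac{16 \left(-1305 + 1288\right)}{-424} = 16 \left(-17\right) \left(- \frac{1}{424}\right) = \left(-272\right) \left(- \frac{1}{424}\right) = \frac{34}{53}$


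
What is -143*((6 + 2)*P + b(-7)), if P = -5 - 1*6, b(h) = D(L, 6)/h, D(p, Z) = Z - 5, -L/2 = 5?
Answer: 88231/7 ≈ 12604.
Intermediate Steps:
L = -10 (L = -2*5 = -10)
D(p, Z) = -5 + Z
b(h) = 1/h (b(h) = (-5 + 6)/h = 1/h)
P = -11 (P = -5 - 6 = -11)
-143*((6 + 2)*P + b(-7)) = -143*((6 + 2)*(-11) + 1/(-7)) = -143*(8*(-11) - 1/7) = -143*(-88 - 1/7) = -143*(-617/7) = 88231/7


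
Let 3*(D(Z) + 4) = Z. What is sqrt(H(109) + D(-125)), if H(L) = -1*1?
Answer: 2*I*sqrt(105)/3 ≈ 6.8313*I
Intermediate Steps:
D(Z) = -4 + Z/3
H(L) = -1
sqrt(H(109) + D(-125)) = sqrt(-1 + (-4 + (1/3)*(-125))) = sqrt(-1 + (-4 - 125/3)) = sqrt(-1 - 137/3) = sqrt(-140/3) = 2*I*sqrt(105)/3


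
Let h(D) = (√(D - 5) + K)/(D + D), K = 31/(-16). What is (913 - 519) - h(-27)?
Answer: 340385/864 + 2*I*√2/27 ≈ 393.96 + 0.10476*I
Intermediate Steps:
K = -31/16 (K = 31*(-1/16) = -31/16 ≈ -1.9375)
h(D) = (-31/16 + √(-5 + D))/(2*D) (h(D) = (√(D - 5) - 31/16)/(D + D) = (√(-5 + D) - 31/16)/((2*D)) = (-31/16 + √(-5 + D))*(1/(2*D)) = (-31/16 + √(-5 + D))/(2*D))
(913 - 519) - h(-27) = (913 - 519) - (-31 + 16*√(-5 - 27))/(32*(-27)) = 394 - (-1)*(-31 + 16*√(-32))/(32*27) = 394 - (-1)*(-31 + 16*(4*I*√2))/(32*27) = 394 - (-1)*(-31 + 64*I*√2)/(32*27) = 394 - (31/864 - 2*I*√2/27) = 394 + (-31/864 + 2*I*√2/27) = 340385/864 + 2*I*√2/27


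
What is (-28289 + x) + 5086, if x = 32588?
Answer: 9385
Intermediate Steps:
(-28289 + x) + 5086 = (-28289 + 32588) + 5086 = 4299 + 5086 = 9385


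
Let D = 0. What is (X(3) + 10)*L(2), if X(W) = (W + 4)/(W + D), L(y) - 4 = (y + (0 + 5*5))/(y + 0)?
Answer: 1295/6 ≈ 215.83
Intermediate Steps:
L(y) = 4 + (25 + y)/y (L(y) = 4 + (y + (0 + 5*5))/(y + 0) = 4 + (y + (0 + 25))/y = 4 + (y + 25)/y = 4 + (25 + y)/y)
X(W) = (4 + W)/W (X(W) = (W + 4)/(W + 0) = (4 + W)/W)
(X(3) + 10)*L(2) = ((4 + 3)/3 + 10)*(5 + 25/2) = ((1/3)*7 + 10)*(5 + 25*(1/2)) = (7/3 + 10)*(5 + 25/2) = (37/3)*(35/2) = 1295/6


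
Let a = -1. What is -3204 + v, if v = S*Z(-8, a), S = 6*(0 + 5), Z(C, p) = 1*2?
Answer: -3144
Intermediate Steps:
Z(C, p) = 2
S = 30 (S = 6*5 = 30)
v = 60 (v = 30*2 = 60)
-3204 + v = -3204 + 60 = -3144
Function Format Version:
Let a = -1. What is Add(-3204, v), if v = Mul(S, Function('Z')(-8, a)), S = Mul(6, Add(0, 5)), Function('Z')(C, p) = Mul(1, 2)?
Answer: -3144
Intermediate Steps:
Function('Z')(C, p) = 2
S = 30 (S = Mul(6, 5) = 30)
v = 60 (v = Mul(30, 2) = 60)
Add(-3204, v) = Add(-3204, 60) = -3144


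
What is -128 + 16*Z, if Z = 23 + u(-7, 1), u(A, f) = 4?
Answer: 304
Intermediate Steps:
Z = 27 (Z = 23 + 4 = 27)
-128 + 16*Z = -128 + 16*27 = -128 + 432 = 304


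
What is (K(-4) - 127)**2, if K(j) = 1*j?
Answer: 17161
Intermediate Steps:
K(j) = j
(K(-4) - 127)**2 = (-4 - 127)**2 = (-131)**2 = 17161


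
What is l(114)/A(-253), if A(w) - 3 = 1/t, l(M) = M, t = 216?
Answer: 24624/649 ≈ 37.941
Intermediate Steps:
A(w) = 649/216 (A(w) = 3 + 1/216 = 649/216)
l(114)/A(-253) = 114/(649/216) = 114*(216/649) = 24624/649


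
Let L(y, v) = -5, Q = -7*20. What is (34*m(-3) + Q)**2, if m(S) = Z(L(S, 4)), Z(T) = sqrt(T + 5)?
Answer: 19600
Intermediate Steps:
Q = -140
Z(T) = sqrt(5 + T)
m(S) = 0 (m(S) = sqrt(5 - 5) = sqrt(0) = 0)
(34*m(-3) + Q)**2 = (34*0 - 140)**2 = (0 - 140)**2 = (-140)**2 = 19600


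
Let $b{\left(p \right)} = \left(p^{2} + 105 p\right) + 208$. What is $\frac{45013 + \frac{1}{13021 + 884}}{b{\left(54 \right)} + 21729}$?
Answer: $\frac{625905766}{424422315} \approx 1.4747$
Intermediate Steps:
$b{\left(p \right)} = 208 + p^{2} + 105 p$
$\frac{45013 + \frac{1}{13021 + 884}}{b{\left(54 \right)} + 21729} = \frac{45013 + \frac{1}{13021 + 884}}{\left(208 + 54^{2} + 105 \cdot 54\right) + 21729} = \frac{45013 + \frac{1}{13905}}{\left(208 + 2916 + 5670\right) + 21729} = \frac{45013 + \frac{1}{13905}}{8794 + 21729} = \frac{625905766}{13905 \cdot 30523} = \frac{625905766}{13905} \cdot \frac{1}{30523} = \frac{625905766}{424422315}$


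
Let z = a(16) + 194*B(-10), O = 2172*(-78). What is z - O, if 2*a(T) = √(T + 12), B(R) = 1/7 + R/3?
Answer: 3544738/21 + √7 ≈ 1.6880e+5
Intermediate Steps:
B(R) = ⅐ + R/3 (B(R) = 1*(⅐) + R*(⅓) = ⅐ + R/3)
O = -169416
a(T) = √(12 + T)/2 (a(T) = √(T + 12)/2 = √(12 + T)/2)
z = -12998/21 + √7 (z = √(12 + 16)/2 + 194*(⅐ + (⅓)*(-10)) = √28/2 + 194*(⅐ - 10/3) = (2*√7)/2 + 194*(-67/21) = √7 - 12998/21 = -12998/21 + √7 ≈ -616.31)
z - O = (-12998/21 + √7) - 1*(-169416) = (-12998/21 + √7) + 169416 = 3544738/21 + √7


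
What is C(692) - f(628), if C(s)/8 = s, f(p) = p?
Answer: 4908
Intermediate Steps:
C(s) = 8*s
C(692) - f(628) = 8*692 - 1*628 = 5536 - 628 = 4908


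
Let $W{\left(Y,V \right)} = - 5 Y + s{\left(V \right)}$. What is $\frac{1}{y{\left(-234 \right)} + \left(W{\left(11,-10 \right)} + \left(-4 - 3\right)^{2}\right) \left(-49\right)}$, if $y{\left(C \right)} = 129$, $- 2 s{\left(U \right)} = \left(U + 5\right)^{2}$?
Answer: $\frac{2}{2071} \approx 0.00096572$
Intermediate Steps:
$s{\left(U \right)} = - \frac{\left(5 + U\right)^{2}}{2}$ ($s{\left(U \right)} = - \frac{\left(U + 5\right)^{2}}{2} = - \frac{\left(5 + U\right)^{2}}{2}$)
$W{\left(Y,V \right)} = - 5 Y - \frac{\left(5 + V\right)^{2}}{2}$
$\frac{1}{y{\left(-234 \right)} + \left(W{\left(11,-10 \right)} + \left(-4 - 3\right)^{2}\right) \left(-49\right)} = \frac{1}{129 + \left(\left(\left(-5\right) 11 - \frac{\left(5 - 10\right)^{2}}{2}\right) + \left(-4 - 3\right)^{2}\right) \left(-49\right)} = \frac{1}{129 + \left(\left(-55 - \frac{\left(-5\right)^{2}}{2}\right) + \left(-7\right)^{2}\right) \left(-49\right)} = \frac{1}{129 + \left(\left(-55 - \frac{25}{2}\right) + 49\right) \left(-49\right)} = \frac{1}{129 + \left(- \frac{135}{2} + 49\right) \left(-49\right)} = \frac{1}{129 - - \frac{1813}{2}} = \frac{1}{129 + \frac{1813}{2}} = \frac{1}{\frac{2071}{2}} = \frac{2}{2071}$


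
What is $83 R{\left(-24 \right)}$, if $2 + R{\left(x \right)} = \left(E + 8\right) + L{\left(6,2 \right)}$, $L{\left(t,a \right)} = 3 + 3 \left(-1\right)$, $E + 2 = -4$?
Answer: $0$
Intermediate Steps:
$E = -6$ ($E = -2 - 4 = -6$)
$L{\left(t,a \right)} = 0$ ($L{\left(t,a \right)} = 3 - 3 = 0$)
$R{\left(x \right)} = 0$ ($R{\left(x \right)} = -2 + \left(\left(-6 + 8\right) + 0\right) = -2 + \left(2 + 0\right) = -2 + 2 = 0$)
$83 R{\left(-24 \right)} = 83 \cdot 0 = 0$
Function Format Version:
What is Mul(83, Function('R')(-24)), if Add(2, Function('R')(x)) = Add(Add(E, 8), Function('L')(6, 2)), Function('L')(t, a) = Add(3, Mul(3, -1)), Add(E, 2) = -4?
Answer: 0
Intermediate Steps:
E = -6 (E = Add(-2, -4) = -6)
Function('L')(t, a) = 0 (Function('L')(t, a) = Add(3, -3) = 0)
Function('R')(x) = 0 (Function('R')(x) = Add(-2, Add(Add(-6, 8), 0)) = Add(-2, Add(2, 0)) = Add(-2, 2) = 0)
Mul(83, Function('R')(-24)) = Mul(83, 0) = 0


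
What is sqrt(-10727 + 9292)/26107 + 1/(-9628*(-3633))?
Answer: 1/34978524 + I*sqrt(1435)/26107 ≈ 2.8589e-8 + 0.001451*I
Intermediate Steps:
sqrt(-10727 + 9292)/26107 + 1/(-9628*(-3633)) = sqrt(-1435)*(1/26107) - 1/9628*(-1/3633) = (I*sqrt(1435))*(1/26107) + 1/34978524 = I*sqrt(1435)/26107 + 1/34978524 = 1/34978524 + I*sqrt(1435)/26107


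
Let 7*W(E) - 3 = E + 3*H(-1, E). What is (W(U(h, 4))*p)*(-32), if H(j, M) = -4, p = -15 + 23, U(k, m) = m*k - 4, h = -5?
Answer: 8448/7 ≈ 1206.9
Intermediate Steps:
U(k, m) = -4 + k*m (U(k, m) = k*m - 4 = -4 + k*m)
p = 8
W(E) = -9/7 + E/7 (W(E) = 3/7 + (E + 3*(-4))/7 = 3/7 + (E - 12)/7 = 3/7 + (-12 + E)/7 = 3/7 + (-12/7 + E/7) = -9/7 + E/7)
(W(U(h, 4))*p)*(-32) = ((-9/7 + (-4 - 5*4)/7)*8)*(-32) = ((-9/7 + (-4 - 20)/7)*8)*(-32) = ((-9/7 + (⅐)*(-24))*8)*(-32) = ((-9/7 - 24/7)*8)*(-32) = -33/7*8*(-32) = -264/7*(-32) = 8448/7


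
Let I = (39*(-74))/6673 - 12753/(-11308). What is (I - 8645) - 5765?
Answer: -1087301406559/75458284 ≈ -14409.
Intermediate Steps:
I = 52465881/75458284 (I = -2886*1/6673 - 12753*(-1/11308) = -2886/6673 + 12753/11308 = 52465881/75458284 ≈ 0.69530)
(I - 8645) - 5765 = (52465881/75458284 - 8645) - 5765 = -652284399299/75458284 - 5765 = -1087301406559/75458284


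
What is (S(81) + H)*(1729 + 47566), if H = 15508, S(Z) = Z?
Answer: 768459755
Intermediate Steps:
(S(81) + H)*(1729 + 47566) = (81 + 15508)*(1729 + 47566) = 15589*49295 = 768459755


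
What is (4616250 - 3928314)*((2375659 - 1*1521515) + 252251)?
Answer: 761128950720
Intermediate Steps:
(4616250 - 3928314)*((2375659 - 1*1521515) + 252251) = 687936*((2375659 - 1521515) + 252251) = 687936*(854144 + 252251) = 687936*1106395 = 761128950720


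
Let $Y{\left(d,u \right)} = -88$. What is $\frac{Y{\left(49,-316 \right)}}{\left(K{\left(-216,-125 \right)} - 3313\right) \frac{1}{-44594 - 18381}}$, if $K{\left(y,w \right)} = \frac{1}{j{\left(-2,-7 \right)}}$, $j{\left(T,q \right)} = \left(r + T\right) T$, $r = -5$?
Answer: $- \frac{77585200}{46381} \approx -1672.8$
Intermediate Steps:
$j{\left(T,q \right)} = T \left(-5 + T\right)$ ($j{\left(T,q \right)} = \left(-5 + T\right) T = T \left(-5 + T\right)$)
$K{\left(y,w \right)} = \frac{1}{14}$ ($K{\left(y,w \right)} = \frac{1}{\left(-2\right) \left(-5 - 2\right)} = \frac{1}{\left(-2\right) \left(-7\right)} = \frac{1}{14}$)
$\frac{Y{\left(49,-316 \right)}}{\left(K{\left(-216,-125 \right)} - 3313\right) \frac{1}{-44594 - 18381}} = - \frac{88}{\left(\frac{1}{14} - 3313\right) \frac{1}{-44594 - 18381}} = - \frac{88}{\left(- \frac{46381}{14}\right) \frac{1}{-44594 - 18381}} = - \frac{88}{\left(- \frac{46381}{14}\right) \frac{1}{-62975}} = - \frac{88}{\left(- \frac{46381}{14}\right) \left(- \frac{1}{62975}\right)} = - \frac{88}{\frac{46381}{881650}} = \left(-88\right) \frac{881650}{46381} = - \frac{77585200}{46381}$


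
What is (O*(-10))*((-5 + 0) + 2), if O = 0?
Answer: 0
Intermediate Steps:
(O*(-10))*((-5 + 0) + 2) = (0*(-10))*((-5 + 0) + 2) = 0*(-5 + 2) = 0*(-3) = 0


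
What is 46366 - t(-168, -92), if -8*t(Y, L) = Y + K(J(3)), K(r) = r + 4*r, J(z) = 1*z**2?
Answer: 370805/8 ≈ 46351.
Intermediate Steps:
J(z) = z**2
K(r) = 5*r
t(Y, L) = -45/8 - Y/8 (t(Y, L) = -(Y + 5*3**2)/8 = -(Y + 5*9)/8 = -(Y + 45)/8 = -(45 + Y)/8 = -45/8 - Y/8)
46366 - t(-168, -92) = 46366 - (-45/8 - 1/8*(-168)) = 46366 - (-45/8 + 21) = 46366 - 1*123/8 = 46366 - 123/8 = 370805/8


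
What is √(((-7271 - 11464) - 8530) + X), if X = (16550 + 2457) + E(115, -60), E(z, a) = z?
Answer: I*√8143 ≈ 90.239*I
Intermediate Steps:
X = 19122 (X = (16550 + 2457) + 115 = 19007 + 115 = 19122)
√(((-7271 - 11464) - 8530) + X) = √(((-7271 - 11464) - 8530) + 19122) = √((-18735 - 8530) + 19122) = √(-27265 + 19122) = √(-8143) = I*√8143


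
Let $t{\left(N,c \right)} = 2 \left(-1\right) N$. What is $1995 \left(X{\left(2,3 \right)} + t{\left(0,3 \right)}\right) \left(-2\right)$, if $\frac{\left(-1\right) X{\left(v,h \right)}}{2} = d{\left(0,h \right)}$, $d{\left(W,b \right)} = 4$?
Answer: $31920$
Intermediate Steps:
$t{\left(N,c \right)} = - 2 N$
$X{\left(v,h \right)} = -8$ ($X{\left(v,h \right)} = \left(-2\right) 4 = -8$)
$1995 \left(X{\left(2,3 \right)} + t{\left(0,3 \right)}\right) \left(-2\right) = 1995 \left(-8 - 0\right) \left(-2\right) = 1995 \left(-8 + 0\right) \left(-2\right) = 1995 \left(\left(-8\right) \left(-2\right)\right) = 1995 \cdot 16 = 31920$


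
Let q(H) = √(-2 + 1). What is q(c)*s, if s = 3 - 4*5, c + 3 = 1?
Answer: -17*I ≈ -17.0*I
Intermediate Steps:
c = -2 (c = -3 + 1 = -2)
q(H) = I (q(H) = √(-1) = I)
s = -17 (s = 3 - 20 = -17)
q(c)*s = I*(-17) = -17*I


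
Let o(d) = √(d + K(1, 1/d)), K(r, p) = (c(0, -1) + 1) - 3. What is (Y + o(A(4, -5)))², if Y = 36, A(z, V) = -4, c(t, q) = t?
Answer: (36 + I*√6)² ≈ 1290.0 + 176.36*I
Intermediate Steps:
K(r, p) = -2 (K(r, p) = (0 + 1) - 3 = 1 - 3 = -2)
o(d) = √(-2 + d) (o(d) = √(d - 2) = √(-2 + d))
(Y + o(A(4, -5)))² = (36 + √(-2 - 4))² = (36 + √(-6))² = (36 + I*√6)²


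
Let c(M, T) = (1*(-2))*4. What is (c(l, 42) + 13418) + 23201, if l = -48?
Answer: 36611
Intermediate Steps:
c(M, T) = -8 (c(M, T) = -2*4 = -8)
(c(l, 42) + 13418) + 23201 = (-8 + 13418) + 23201 = 13410 + 23201 = 36611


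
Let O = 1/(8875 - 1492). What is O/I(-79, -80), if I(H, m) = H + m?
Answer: -1/1173897 ≈ -8.5186e-7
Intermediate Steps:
O = 1/7383 ≈ 0.00013545
O/I(-79, -80) = 1/(7383*(-79 - 80)) = (1/7383)/(-159) = (1/7383)*(-1/159) = -1/1173897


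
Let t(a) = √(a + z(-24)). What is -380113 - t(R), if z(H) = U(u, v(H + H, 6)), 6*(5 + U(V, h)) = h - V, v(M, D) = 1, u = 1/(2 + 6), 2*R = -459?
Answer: -380113 - I*√33747/12 ≈ -3.8011e+5 - 15.309*I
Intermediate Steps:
R = -459/2 (R = (½)*(-459) = -459/2 ≈ -229.50)
u = ⅛ (u = 1/8 = ⅛ ≈ 0.12500)
U(V, h) = -5 - V/6 + h/6 (U(V, h) = -5 + (h - V)/6 = -5 + (-V/6 + h/6) = -5 - V/6 + h/6)
z(H) = -233/48 (z(H) = -5 - ⅙*⅛ + (⅙)*1 = -5 - 1/48 + ⅙ = -233/48)
t(a) = √(-233/48 + a) (t(a) = √(a - 233/48) = √(-233/48 + a))
-380113 - t(R) = -380113 - √(-699 + 144*(-459/2))/12 = -380113 - √(-699 - 33048)/12 = -380113 - √(-33747)/12 = -380113 - I*√33747/12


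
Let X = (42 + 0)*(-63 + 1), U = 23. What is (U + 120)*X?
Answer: -372372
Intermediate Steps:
X = -2604 (X = 42*(-62) = -2604)
(U + 120)*X = (23 + 120)*(-2604) = 143*(-2604) = -372372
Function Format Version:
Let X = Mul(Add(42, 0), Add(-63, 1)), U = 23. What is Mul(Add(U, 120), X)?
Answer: -372372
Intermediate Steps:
X = -2604 (X = Mul(42, -62) = -2604)
Mul(Add(U, 120), X) = Mul(Add(23, 120), -2604) = Mul(143, -2604) = -372372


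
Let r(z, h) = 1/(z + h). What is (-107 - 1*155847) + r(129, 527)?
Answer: -102305823/656 ≈ -1.5595e+5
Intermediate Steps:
r(z, h) = 1/(h + z)
(-107 - 1*155847) + r(129, 527) = (-107 - 1*155847) + 1/(527 + 129) = (-107 - 155847) + 1/656 = -155954 + 1/656 = -102305823/656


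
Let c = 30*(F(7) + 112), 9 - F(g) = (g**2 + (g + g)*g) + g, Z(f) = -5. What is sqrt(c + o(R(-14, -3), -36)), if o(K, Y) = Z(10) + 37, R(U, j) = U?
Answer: I*sqrt(958) ≈ 30.952*I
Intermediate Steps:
o(K, Y) = 32 (o(K, Y) = -5 + 37 = 32)
F(g) = 9 - g - 3*g**2 (F(g) = 9 - ((g**2 + (g + g)*g) + g) = 9 - ((g**2 + (2*g)*g) + g) = 9 - ((g**2 + 2*g**2) + g) = 9 - (3*g**2 + g) = 9 - (g + 3*g**2) = 9 + (-g - 3*g**2) = 9 - g - 3*g**2)
c = -990 (c = 30*((9 - 1*7 - 3*7**2) + 112) = 30*((9 - 7 - 3*49) + 112) = 30*((9 - 7 - 147) + 112) = 30*(-145 + 112) = 30*(-33) = -990)
sqrt(c + o(R(-14, -3), -36)) = sqrt(-990 + 32) = sqrt(-958) = I*sqrt(958)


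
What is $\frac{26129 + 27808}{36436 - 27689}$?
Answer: $\frac{53937}{8747} \approx 6.1663$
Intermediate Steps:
$\frac{26129 + 27808}{36436 - 27689} = \frac{53937}{8747}$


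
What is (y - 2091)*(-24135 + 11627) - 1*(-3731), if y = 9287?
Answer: -90003837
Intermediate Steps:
(y - 2091)*(-24135 + 11627) - 1*(-3731) = (9287 - 2091)*(-24135 + 11627) - 1*(-3731) = 7196*(-12508) + 3731 = -90007568 + 3731 = -90003837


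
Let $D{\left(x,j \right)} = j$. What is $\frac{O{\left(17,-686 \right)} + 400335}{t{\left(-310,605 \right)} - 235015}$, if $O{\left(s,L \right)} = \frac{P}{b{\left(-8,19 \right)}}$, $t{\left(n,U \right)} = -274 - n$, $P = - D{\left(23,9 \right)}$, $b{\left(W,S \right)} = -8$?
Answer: $- \frac{3202689}{1879832} \approx -1.7037$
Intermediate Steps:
$P = -9$ ($P = \left(-1\right) 9 = -9$)
$O{\left(s,L \right)} = \frac{9}{8}$ ($O{\left(s,L \right)} = - \frac{9}{-8} = \left(-9\right) \left(- \frac{1}{8}\right) = \frac{9}{8}$)
$\frac{O{\left(17,-686 \right)} + 400335}{t{\left(-310,605 \right)} - 235015} = \frac{\frac{9}{8} + 400335}{\left(-274 - -310\right) - 235015} = \frac{3202689}{8 \left(\left(-274 + 310\right) - 235015\right)} = \frac{3202689}{8 \left(36 - 235015\right)} = \frac{3202689}{8 \left(-234979\right)} = \frac{3202689}{8} \left(- \frac{1}{234979}\right) = - \frac{3202689}{1879832}$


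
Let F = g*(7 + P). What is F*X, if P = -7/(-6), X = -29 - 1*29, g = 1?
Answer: -1421/3 ≈ -473.67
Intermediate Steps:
X = -58 (X = -29 - 29 = -58)
P = 7/6 (P = -7*(-⅙) = 7/6 ≈ 1.1667)
F = 49/6 (F = 1*(7 + 7/6) = 1*(49/6) = 49/6 ≈ 8.1667)
F*X = (49/6)*(-58) = -1421/3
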